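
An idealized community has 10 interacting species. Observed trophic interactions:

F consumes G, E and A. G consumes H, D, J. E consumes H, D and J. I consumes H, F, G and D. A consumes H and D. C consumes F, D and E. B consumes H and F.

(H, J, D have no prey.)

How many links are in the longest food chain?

3 links

One longest chain: H → G → F → B.
It has 4 species and 3 links.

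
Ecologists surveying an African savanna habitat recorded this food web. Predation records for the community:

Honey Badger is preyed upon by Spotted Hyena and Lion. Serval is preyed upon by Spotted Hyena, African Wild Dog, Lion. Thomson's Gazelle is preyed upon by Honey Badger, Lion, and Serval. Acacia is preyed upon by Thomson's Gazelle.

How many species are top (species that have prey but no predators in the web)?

3

Top species (has prey, but nothing eats it): Spotted Hyena, African Wild Dog, Lion.
Count: 3.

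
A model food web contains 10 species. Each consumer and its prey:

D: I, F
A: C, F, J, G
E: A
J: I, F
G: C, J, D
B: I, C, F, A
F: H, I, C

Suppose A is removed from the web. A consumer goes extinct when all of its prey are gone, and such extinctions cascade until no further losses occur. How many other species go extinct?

Remove A.
Round 1: E (all prey gone) → extinct.
No further losses. Total secondary extinctions: 1.

1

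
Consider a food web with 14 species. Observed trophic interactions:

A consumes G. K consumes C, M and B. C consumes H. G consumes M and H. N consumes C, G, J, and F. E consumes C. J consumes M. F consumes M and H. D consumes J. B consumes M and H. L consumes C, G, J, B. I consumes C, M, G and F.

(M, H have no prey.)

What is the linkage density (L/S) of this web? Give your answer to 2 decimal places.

There are L = 26 links among S = 14 species.
L/S = 26/14 = 1.8571 ≈ 1.86.

L/S = 1.86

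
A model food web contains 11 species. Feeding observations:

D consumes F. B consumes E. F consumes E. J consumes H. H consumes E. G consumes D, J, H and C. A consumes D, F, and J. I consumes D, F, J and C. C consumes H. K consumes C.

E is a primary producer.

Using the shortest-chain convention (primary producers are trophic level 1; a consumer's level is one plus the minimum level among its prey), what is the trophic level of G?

E is a producer → level 1.
H eats E → level 2.
G eats H → level 3.
No prey of G is below level 2, so 3 is the minimum.

Trophic level 3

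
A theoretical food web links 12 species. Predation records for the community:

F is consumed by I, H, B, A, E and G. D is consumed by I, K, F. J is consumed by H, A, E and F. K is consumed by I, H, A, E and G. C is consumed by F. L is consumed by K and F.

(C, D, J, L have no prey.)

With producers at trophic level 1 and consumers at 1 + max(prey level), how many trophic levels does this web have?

3

Producers (level 1): C, D, J, L.
C → F → G gives G level 3.
No species has a prey at level 3, so no species reaches level 4.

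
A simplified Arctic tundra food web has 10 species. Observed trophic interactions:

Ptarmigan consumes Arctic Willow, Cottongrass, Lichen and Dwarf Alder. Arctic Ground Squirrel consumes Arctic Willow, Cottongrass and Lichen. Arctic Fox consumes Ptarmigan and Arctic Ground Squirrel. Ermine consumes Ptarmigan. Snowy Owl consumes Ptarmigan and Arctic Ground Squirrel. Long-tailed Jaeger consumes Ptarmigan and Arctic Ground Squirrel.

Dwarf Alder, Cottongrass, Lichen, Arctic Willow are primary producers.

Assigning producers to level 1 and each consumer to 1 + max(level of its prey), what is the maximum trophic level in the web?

3

Producers (level 1): Dwarf Alder, Cottongrass, Lichen, Arctic Willow.
Dwarf Alder → Ptarmigan → Ermine gives Ermine level 3.
No species has a prey at level 3, so no species reaches level 4.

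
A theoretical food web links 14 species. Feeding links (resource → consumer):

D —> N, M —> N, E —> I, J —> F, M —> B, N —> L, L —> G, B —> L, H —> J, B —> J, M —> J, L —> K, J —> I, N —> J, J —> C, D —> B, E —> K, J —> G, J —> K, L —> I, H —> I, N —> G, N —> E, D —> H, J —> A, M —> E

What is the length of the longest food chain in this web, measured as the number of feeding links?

One longest chain: M → N → J → A.
It has 4 species and 3 links.

3 links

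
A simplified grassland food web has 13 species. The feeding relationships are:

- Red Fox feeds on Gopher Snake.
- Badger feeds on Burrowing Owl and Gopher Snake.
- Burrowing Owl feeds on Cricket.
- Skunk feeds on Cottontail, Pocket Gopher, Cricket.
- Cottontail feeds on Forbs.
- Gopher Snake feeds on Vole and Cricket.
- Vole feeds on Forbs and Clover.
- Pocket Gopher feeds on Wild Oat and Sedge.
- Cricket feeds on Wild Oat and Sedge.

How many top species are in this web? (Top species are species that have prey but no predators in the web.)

3

Top species (has prey, but nothing eats it): Skunk, Badger, Red Fox.
Count: 3.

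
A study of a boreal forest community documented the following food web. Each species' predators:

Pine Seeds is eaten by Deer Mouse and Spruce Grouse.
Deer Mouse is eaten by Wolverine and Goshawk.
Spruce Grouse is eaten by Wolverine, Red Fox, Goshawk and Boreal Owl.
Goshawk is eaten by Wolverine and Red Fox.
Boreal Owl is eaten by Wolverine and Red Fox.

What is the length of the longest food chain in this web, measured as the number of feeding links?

One longest chain: Pine Seeds → Spruce Grouse → Goshawk → Red Fox.
It has 4 species and 3 links.

3 links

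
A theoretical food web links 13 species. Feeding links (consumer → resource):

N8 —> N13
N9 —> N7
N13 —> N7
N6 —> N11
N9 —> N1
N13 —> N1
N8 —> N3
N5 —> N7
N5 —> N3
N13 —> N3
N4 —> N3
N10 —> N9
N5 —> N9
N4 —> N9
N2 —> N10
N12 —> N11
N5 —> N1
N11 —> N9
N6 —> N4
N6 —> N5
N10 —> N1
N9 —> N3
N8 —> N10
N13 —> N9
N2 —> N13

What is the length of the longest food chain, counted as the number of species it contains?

4 species

One longest chain: N3 → N9 → N10 → N8.
It has 4 species and 3 links.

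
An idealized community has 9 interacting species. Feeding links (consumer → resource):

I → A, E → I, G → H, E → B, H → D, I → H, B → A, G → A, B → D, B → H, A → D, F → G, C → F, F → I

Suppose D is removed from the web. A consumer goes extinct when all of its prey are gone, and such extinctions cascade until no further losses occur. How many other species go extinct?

Remove D.
Round 1: H (all prey gone), A (all prey gone) → extinct.
Round 2: I (all prey gone), B (all prey gone), G (all prey gone) → extinct.
Round 3: F (all prey gone), E (all prey gone) → extinct.
Round 4: C (all prey gone) → extinct.
No further losses. Total secondary extinctions: 8.

8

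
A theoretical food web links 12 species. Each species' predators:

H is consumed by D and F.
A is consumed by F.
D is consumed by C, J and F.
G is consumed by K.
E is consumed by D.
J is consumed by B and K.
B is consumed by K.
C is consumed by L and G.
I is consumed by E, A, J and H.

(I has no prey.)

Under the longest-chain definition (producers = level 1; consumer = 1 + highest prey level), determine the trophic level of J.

I is a producer → level 1.
H eats I → level 2.
D eats H (level 2); other prey at levels: E 2 → level 3.
J eats D (level 3); other prey at levels: I 1 → level 4.

Trophic level 4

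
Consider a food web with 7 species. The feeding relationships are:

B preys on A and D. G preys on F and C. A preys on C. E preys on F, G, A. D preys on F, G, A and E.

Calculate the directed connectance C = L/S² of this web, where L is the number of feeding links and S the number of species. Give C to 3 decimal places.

C = 0.245

The web has S = 7 species and L = 12 feeding links.
C = L / S² = 12 / 49 = 0.2449 ≈ 0.245.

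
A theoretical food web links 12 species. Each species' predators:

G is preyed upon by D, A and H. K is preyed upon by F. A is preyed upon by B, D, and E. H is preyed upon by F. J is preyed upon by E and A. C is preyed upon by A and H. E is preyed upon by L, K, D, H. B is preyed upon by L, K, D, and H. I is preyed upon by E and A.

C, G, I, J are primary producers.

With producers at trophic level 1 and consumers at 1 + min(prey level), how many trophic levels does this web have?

3

Producers (level 1): C, G, I, J.
Following each consumer down to its lowest-level prey: I → E → K (levels 1 through 3).
All prey of K (E 2, B 3) are at level 2 or above, so K is at level 1 + 2 = 3.
Every consumer has at least one prey at level 2 or below, so none exceeds level 3.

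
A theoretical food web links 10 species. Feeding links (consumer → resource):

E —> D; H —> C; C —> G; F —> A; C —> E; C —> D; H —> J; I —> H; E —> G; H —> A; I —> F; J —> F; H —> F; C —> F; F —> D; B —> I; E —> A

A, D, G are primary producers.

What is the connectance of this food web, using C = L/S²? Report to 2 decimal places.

The web has S = 10 species and L = 17 feeding links.
C = L / S² = 17 / 100 = 0.1700 ≈ 0.17.

C = 0.17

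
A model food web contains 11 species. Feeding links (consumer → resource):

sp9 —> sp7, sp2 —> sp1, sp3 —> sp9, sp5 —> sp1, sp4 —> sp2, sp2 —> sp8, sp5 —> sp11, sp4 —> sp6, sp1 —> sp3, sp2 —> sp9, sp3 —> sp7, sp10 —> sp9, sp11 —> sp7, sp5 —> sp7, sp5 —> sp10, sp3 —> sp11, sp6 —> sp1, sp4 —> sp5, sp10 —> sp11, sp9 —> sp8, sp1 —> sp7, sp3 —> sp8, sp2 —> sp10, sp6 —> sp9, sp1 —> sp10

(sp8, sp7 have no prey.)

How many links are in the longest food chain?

5 links

One longest chain: sp8 → sp9 → sp10 → sp1 → sp6 → sp4.
It has 6 species and 5 links.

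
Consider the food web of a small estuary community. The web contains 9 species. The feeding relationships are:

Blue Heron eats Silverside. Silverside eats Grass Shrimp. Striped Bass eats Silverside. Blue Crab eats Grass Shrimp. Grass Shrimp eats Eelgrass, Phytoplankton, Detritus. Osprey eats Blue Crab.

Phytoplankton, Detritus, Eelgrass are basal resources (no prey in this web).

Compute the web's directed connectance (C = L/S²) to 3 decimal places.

The web has S = 9 species and L = 8 feeding links.
C = L / S² = 8 / 81 = 0.0988 ≈ 0.099.

C = 0.099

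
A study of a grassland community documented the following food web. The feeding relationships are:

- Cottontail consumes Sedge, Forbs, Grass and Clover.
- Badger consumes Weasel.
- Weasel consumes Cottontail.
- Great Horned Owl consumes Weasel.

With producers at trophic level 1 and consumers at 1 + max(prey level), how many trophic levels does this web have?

Producers (level 1): Clover, Forbs, Grass, Sedge.
Clover → Cottontail → Weasel → Badger gives Badger level 4.
No species has a prey at level 4, so no species reaches level 5.

4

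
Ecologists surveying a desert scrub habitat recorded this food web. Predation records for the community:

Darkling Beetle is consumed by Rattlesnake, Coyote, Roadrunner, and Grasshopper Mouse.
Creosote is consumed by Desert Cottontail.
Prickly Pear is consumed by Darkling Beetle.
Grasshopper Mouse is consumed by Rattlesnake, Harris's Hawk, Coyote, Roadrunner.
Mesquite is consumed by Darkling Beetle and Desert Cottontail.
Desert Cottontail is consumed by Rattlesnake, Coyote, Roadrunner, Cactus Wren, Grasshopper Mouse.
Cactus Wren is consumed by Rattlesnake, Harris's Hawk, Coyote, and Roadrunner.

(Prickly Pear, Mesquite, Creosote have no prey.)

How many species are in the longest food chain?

One longest chain: Prickly Pear → Darkling Beetle → Grasshopper Mouse → Roadrunner.
It has 4 species and 3 links.

4 species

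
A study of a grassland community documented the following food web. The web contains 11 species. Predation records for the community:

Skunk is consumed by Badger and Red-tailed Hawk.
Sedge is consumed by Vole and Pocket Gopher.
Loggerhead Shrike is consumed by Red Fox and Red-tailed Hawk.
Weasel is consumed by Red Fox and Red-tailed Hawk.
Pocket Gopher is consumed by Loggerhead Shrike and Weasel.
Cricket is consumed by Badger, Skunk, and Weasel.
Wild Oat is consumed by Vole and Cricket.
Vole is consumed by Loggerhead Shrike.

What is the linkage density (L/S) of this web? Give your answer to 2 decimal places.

L/S = 1.45

There are L = 16 links among S = 11 species.
L/S = 16/11 = 1.4545 ≈ 1.45.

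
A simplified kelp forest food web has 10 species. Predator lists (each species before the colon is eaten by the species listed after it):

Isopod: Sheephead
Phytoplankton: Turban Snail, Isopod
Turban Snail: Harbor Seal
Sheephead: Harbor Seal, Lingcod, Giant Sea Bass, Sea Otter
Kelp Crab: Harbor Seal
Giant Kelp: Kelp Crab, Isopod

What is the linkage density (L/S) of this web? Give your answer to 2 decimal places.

There are L = 11 links among S = 10 species.
L/S = 11/10 = 1.1000 ≈ 1.10.

L/S = 1.10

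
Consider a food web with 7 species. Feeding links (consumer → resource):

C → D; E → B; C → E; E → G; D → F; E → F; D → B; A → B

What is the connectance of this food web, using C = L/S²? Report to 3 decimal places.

The web has S = 7 species and L = 8 feeding links.
C = L / S² = 8 / 49 = 0.1633 ≈ 0.163.

C = 0.163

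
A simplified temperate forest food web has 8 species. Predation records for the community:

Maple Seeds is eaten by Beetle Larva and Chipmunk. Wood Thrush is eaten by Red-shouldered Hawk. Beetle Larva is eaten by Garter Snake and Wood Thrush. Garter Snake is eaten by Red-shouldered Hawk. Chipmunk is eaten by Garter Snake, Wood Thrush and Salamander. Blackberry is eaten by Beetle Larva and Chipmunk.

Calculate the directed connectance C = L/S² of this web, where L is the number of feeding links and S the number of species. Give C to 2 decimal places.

C = 0.17

The web has S = 8 species and L = 11 feeding links.
C = L / S² = 11 / 64 = 0.1719 ≈ 0.17.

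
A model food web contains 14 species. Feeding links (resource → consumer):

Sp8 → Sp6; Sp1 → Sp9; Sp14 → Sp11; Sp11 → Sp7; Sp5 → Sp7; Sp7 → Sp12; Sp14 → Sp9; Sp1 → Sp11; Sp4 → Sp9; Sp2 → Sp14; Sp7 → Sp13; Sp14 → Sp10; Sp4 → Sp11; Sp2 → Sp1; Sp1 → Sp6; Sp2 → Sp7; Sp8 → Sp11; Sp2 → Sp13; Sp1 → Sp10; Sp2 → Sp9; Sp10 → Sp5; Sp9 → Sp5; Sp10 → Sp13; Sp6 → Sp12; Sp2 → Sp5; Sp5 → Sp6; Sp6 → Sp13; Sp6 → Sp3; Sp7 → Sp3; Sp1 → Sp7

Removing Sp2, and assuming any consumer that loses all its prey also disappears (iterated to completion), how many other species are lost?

Remove Sp2.
Round 1: Sp1 (all prey gone), Sp14 (all prey gone) → extinct.
Round 2: Sp10 (all prey gone) → extinct.
No further losses. Total secondary extinctions: 3.

3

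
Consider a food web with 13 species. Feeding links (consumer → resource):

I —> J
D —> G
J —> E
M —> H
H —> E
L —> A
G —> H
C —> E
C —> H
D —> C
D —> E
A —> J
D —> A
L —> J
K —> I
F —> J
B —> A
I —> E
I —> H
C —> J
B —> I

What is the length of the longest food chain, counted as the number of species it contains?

One longest chain: E → H → I → B.
It has 4 species and 3 links.

4 species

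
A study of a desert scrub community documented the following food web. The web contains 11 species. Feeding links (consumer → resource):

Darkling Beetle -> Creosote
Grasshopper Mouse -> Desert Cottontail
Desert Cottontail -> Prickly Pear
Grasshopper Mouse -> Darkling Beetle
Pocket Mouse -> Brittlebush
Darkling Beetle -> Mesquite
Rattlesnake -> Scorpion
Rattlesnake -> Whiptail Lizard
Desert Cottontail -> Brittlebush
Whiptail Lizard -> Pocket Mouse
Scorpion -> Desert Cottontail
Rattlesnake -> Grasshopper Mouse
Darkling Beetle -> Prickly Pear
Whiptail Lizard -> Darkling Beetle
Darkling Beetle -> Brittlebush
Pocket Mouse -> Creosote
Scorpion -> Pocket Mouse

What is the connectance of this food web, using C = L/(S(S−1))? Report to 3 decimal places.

The web has S = 11 species and L = 17 feeding links.
C = L / (S(S−1)) = 17 / 110 = 0.1545 ≈ 0.155.

C = 0.155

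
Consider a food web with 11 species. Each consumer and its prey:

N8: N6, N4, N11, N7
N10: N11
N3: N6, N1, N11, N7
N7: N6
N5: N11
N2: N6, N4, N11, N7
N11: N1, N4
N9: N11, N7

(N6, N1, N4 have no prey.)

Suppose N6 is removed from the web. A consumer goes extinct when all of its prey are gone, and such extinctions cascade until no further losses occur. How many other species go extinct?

1

Remove N6.
Round 1: N7 (all prey gone) → extinct.
No further losses. Total secondary extinctions: 1.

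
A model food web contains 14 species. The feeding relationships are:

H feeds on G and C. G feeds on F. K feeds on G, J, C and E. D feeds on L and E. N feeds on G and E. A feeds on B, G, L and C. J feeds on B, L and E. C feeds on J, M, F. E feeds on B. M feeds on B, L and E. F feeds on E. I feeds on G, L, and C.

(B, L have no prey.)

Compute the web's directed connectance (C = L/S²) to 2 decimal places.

C = 0.15

The web has S = 14 species and L = 29 feeding links.
C = L / S² = 29 / 196 = 0.1480 ≈ 0.15.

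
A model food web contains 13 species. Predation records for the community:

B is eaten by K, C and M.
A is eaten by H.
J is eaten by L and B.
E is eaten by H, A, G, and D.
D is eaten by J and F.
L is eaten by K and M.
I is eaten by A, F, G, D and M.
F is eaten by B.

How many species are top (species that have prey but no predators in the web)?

5

Top species (has prey, but nothing eats it): G, H, C, K, M.
Count: 5.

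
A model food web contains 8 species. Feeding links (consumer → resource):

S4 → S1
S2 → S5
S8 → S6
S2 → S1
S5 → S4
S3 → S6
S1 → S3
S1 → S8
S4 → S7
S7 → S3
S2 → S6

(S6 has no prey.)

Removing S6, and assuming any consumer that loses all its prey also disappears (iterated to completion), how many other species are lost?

7

Remove S6.
Round 1: S8 (all prey gone), S3 (all prey gone) → extinct.
Round 2: S7 (all prey gone), S1 (all prey gone) → extinct.
Round 3: S4 (all prey gone) → extinct.
Round 4: S5 (all prey gone) → extinct.
Round 5: S2 (all prey gone) → extinct.
No further losses. Total secondary extinctions: 7.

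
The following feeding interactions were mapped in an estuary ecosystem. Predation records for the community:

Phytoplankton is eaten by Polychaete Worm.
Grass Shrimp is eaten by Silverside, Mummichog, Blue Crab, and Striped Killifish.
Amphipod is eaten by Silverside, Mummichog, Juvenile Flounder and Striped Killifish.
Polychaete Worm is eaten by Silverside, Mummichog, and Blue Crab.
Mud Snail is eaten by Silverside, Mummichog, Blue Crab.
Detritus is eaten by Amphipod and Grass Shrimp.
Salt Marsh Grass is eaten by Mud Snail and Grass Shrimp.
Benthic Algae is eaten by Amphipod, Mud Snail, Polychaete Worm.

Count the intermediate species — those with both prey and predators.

Intermediate species (has both prey and predators): Polychaete Worm, Grass Shrimp, Mud Snail, Amphipod.
Count: 4.

4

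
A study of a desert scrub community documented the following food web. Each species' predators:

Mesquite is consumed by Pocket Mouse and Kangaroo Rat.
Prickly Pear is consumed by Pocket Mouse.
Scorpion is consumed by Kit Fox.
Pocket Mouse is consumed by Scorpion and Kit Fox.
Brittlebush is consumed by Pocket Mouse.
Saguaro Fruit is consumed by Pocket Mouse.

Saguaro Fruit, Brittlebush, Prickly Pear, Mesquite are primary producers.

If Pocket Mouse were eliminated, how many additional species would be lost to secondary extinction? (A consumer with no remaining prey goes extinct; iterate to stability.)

2

Remove Pocket Mouse.
Round 1: Scorpion (all prey gone) → extinct.
Round 2: Kit Fox (all prey gone) → extinct.
No further losses. Total secondary extinctions: 2.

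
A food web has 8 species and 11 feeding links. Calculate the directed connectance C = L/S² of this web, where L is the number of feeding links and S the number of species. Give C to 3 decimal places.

The web has S = 8 species and L = 11 feeding links.
C = L / S² = 11 / 64 = 0.1719 ≈ 0.172.

C = 0.172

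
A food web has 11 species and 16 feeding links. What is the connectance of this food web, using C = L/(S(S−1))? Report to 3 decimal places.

C = 0.145

The web has S = 11 species and L = 16 feeding links.
C = L / (S(S−1)) = 16 / 110 = 0.1455 ≈ 0.145.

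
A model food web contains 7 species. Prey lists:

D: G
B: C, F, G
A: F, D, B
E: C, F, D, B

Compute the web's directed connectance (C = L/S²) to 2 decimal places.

C = 0.22

The web has S = 7 species and L = 11 feeding links.
C = L / S² = 11 / 49 = 0.2245 ≈ 0.22.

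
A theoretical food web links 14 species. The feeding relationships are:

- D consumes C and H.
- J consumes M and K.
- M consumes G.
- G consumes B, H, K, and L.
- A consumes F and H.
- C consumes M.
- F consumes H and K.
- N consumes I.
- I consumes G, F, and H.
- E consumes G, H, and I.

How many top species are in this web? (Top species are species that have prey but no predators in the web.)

Top species (has prey, but nothing eats it): A, J, E, N, D.
Count: 5.

5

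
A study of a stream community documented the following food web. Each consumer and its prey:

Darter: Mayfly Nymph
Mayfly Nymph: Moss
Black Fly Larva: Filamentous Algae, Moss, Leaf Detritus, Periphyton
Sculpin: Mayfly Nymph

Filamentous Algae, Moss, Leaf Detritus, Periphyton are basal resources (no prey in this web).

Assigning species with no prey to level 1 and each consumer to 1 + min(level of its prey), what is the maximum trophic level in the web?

Basal resources (level 1): Filamentous Algae, Moss, Leaf Detritus, Periphyton.
Following each consumer down to its lowest-level prey: Moss → Mayfly Nymph → Darter (levels 1 through 3).
All prey of Darter (Mayfly Nymph 2) are at level 2 or above, so Darter is at level 1 + 2 = 3.
Every consumer has at least one prey at level 2 or below, so none exceeds level 3.

3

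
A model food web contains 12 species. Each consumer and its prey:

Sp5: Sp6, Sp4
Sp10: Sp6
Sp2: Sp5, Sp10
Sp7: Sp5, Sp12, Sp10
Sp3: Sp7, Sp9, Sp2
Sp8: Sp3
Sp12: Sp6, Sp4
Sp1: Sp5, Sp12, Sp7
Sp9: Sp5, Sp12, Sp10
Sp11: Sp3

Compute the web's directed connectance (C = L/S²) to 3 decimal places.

C = 0.146

The web has S = 12 species and L = 21 feeding links.
C = L / S² = 21 / 144 = 0.1458 ≈ 0.146.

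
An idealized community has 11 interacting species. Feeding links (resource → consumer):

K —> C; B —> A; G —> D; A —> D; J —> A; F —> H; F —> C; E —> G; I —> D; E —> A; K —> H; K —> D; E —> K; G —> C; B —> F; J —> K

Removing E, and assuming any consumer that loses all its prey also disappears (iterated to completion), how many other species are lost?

1

Remove E.
Round 1: G (all prey gone) → extinct.
No further losses. Total secondary extinctions: 1.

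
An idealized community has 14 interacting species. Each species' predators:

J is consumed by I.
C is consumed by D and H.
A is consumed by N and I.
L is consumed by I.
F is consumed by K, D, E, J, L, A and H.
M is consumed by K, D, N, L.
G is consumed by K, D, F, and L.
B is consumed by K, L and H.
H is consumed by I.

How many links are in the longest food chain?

One longest chain: G → F → L → I.
It has 4 species and 3 links.

3 links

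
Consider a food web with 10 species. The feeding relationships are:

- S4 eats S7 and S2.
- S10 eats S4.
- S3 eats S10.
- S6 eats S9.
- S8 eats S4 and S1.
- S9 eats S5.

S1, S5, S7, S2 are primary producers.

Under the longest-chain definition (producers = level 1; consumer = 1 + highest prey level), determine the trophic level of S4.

S7 is a producer → level 1.
S4 eats S7 (level 1); other prey at levels: S2 1 → level 2.

Trophic level 2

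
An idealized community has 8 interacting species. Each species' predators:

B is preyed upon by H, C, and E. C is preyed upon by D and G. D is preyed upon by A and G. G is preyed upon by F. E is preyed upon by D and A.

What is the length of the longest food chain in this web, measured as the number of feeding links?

One longest chain: B → C → D → G → F.
It has 5 species and 4 links.

4 links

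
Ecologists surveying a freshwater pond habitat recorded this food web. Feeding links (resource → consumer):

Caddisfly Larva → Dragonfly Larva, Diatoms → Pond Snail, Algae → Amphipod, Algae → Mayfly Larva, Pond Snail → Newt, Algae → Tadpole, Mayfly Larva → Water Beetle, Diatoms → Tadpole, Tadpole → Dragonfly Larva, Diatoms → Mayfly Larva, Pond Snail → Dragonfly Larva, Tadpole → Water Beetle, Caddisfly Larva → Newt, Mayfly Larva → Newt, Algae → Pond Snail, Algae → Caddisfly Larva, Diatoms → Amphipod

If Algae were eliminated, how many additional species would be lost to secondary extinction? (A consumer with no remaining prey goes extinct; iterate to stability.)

1

Remove Algae.
Round 1: Caddisfly Larva (all prey gone) → extinct.
No further losses. Total secondary extinctions: 1.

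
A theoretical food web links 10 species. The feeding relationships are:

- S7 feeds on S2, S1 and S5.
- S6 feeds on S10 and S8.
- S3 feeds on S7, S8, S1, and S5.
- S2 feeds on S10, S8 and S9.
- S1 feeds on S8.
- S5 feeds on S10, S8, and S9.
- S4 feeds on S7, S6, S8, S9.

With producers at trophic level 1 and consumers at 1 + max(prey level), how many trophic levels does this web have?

Producers (level 1): S10, S9, S8.
S10 → S5 → S7 → S3 gives S3 level 4.
No species has a prey at level 4, so no species reaches level 5.

4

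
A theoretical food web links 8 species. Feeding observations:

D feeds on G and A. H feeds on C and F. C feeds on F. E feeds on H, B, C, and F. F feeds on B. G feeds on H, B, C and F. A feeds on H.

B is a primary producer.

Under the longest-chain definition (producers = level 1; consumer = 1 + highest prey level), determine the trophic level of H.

Trophic level 4

B is a producer → level 1.
F eats B → level 2.
C eats F → level 3.
H eats C (level 3); other prey at levels: F 2 → level 4.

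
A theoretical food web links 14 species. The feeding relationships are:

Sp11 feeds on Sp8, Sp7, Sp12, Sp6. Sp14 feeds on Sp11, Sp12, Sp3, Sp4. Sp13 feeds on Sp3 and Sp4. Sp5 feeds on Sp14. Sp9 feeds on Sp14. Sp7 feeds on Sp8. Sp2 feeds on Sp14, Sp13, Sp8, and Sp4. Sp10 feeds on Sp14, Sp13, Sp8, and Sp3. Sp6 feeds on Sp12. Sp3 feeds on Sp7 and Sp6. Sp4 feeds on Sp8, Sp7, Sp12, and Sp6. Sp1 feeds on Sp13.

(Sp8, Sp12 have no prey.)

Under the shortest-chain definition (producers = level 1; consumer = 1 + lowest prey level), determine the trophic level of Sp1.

Trophic level 4

Sp8 is a producer → level 1.
Sp4 eats Sp8 → level 2.
Sp13 eats Sp4 → level 3.
Sp1 eats Sp13 → level 4.
No prey of Sp1 is below level 3, so 4 is the minimum.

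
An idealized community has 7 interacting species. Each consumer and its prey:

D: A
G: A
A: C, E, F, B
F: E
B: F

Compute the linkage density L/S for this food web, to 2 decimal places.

There are L = 8 links among S = 7 species.
L/S = 8/7 = 1.1429 ≈ 1.14.

L/S = 1.14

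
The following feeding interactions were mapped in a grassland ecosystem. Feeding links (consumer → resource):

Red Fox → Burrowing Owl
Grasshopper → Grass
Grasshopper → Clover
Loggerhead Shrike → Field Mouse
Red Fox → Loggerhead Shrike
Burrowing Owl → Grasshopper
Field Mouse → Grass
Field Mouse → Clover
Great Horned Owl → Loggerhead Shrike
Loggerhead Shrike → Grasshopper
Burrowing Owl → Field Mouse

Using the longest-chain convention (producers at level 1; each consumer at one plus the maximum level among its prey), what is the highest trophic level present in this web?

Producers (level 1): Grass, Clover.
Grass → Grasshopper → Loggerhead Shrike → Great Horned Owl gives Great Horned Owl level 4.
No species has a prey at level 4, so no species reaches level 5.

4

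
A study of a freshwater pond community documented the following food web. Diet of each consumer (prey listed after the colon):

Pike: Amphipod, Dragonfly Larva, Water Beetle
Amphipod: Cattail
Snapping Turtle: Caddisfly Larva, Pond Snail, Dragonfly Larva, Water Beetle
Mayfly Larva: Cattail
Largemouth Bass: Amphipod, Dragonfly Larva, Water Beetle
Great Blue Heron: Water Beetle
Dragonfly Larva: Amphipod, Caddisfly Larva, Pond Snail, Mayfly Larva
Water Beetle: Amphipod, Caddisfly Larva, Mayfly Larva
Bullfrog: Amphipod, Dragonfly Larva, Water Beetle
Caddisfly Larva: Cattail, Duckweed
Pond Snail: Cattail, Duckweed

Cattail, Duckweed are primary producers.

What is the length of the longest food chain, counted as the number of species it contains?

4 species

One longest chain: Cattail → Amphipod → Water Beetle → Great Blue Heron.
It has 4 species and 3 links.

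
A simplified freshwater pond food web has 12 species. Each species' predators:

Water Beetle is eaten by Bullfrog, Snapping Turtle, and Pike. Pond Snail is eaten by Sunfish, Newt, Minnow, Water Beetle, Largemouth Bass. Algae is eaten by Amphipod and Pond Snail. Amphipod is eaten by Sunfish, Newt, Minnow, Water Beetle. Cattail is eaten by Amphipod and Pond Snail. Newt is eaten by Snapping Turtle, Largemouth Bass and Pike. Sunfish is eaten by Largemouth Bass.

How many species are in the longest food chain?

One longest chain: Cattail → Amphipod → Newt → Snapping Turtle.
It has 4 species and 3 links.

4 species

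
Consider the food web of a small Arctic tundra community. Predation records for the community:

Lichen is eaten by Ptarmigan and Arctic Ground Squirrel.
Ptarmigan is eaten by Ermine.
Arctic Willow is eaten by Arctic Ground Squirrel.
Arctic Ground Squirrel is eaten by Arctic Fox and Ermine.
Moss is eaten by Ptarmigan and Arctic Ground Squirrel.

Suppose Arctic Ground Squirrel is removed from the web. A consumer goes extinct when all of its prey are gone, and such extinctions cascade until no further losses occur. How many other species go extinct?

Remove Arctic Ground Squirrel.
Round 1: Arctic Fox (all prey gone) → extinct.
No further losses. Total secondary extinctions: 1.

1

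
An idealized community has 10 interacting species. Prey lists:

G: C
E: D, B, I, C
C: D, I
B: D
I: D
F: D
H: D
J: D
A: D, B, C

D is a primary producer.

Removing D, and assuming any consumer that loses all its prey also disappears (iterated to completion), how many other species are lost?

9

Remove D.
Round 1: B (all prey gone), F (all prey gone), H (all prey gone), I (all prey gone), J (all prey gone) → extinct.
Round 2: C (all prey gone) → extinct.
Round 3: E (all prey gone), A (all prey gone), G (all prey gone) → extinct.
No further losses. Total secondary extinctions: 9.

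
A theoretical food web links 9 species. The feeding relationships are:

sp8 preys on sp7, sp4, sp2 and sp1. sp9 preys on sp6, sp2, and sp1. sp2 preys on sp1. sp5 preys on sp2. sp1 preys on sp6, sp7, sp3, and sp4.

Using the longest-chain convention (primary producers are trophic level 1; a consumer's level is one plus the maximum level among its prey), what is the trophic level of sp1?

sp3 is a producer → level 1.
sp1 eats sp3 (level 1); other prey at levels: sp4 1, sp7 1, sp6 1 → level 2.

Trophic level 2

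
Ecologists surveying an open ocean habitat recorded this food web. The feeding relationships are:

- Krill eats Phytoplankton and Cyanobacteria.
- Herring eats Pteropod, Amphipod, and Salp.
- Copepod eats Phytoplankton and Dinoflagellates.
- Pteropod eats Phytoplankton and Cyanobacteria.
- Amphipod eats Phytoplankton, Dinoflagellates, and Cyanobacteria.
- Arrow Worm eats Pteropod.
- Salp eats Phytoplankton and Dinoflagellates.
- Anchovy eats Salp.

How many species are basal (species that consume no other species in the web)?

3

Basal species (no prey listed): Cyanobacteria, Dinoflagellates, Phytoplankton.
Count: 3.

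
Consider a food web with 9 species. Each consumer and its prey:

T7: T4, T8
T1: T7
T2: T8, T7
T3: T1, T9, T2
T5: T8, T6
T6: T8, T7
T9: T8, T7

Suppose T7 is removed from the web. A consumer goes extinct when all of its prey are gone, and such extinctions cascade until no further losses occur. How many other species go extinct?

1

Remove T7.
Round 1: T1 (all prey gone) → extinct.
No further losses. Total secondary extinctions: 1.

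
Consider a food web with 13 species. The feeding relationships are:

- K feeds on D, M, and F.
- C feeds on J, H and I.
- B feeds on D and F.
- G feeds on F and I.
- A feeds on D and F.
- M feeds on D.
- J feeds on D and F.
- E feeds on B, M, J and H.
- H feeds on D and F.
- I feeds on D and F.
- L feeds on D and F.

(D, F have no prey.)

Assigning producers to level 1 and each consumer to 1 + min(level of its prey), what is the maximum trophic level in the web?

Producers (level 1): D, F.
Following each consumer down to its lowest-level prey: D → I → C (levels 1 through 3).
All prey of C (I 2, H 2, J 2) are at level 2 or above, so C is at level 1 + 2 = 3.
Every consumer has at least one prey at level 2 or below, so none exceeds level 3.

3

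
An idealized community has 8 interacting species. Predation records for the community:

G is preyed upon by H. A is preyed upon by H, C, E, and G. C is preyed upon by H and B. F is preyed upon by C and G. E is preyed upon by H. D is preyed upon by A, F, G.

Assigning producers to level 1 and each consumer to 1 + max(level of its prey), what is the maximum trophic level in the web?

4

Producers (level 1): D.
D → A → E → H gives H level 4.
No species has a prey at level 4, so no species reaches level 5.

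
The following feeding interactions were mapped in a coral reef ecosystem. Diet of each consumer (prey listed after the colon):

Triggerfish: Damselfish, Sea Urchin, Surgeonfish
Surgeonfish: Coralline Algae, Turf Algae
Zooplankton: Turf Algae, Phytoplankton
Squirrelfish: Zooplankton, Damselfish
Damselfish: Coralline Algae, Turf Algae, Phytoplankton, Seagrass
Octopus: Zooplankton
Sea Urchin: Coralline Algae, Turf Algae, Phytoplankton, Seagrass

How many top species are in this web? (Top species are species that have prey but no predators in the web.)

3

Top species (has prey, but nothing eats it): Octopus, Triggerfish, Squirrelfish.
Count: 3.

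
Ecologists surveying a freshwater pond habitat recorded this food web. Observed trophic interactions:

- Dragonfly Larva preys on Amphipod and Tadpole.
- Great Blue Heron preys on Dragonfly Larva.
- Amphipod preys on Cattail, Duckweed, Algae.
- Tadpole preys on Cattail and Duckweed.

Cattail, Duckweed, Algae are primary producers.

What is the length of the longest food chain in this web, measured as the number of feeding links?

3 links

One longest chain: Cattail → Tadpole → Dragonfly Larva → Great Blue Heron.
It has 4 species and 3 links.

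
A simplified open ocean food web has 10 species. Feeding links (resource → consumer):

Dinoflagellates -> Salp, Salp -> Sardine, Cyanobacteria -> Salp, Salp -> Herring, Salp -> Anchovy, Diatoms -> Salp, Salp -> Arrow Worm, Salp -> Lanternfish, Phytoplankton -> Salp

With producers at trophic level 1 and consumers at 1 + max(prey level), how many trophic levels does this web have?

Producers (level 1): Phytoplankton, Cyanobacteria, Dinoflagellates, Diatoms.
Phytoplankton → Salp → Lanternfish gives Lanternfish level 3.
No species has a prey at level 3, so no species reaches level 4.

3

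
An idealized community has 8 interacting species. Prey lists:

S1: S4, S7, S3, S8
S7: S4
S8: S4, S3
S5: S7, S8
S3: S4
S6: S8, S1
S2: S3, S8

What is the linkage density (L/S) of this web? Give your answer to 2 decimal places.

There are L = 14 links among S = 8 species.
L/S = 14/8 = 1.7500 ≈ 1.75.

L/S = 1.75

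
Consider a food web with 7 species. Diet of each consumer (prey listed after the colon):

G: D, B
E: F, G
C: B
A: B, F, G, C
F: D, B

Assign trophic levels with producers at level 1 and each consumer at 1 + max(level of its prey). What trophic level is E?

D is a producer → level 1.
F eats D (level 1); other prey at levels: B 1 → level 2.
E eats F (level 2); other prey at levels: G 2 → level 3.

Trophic level 3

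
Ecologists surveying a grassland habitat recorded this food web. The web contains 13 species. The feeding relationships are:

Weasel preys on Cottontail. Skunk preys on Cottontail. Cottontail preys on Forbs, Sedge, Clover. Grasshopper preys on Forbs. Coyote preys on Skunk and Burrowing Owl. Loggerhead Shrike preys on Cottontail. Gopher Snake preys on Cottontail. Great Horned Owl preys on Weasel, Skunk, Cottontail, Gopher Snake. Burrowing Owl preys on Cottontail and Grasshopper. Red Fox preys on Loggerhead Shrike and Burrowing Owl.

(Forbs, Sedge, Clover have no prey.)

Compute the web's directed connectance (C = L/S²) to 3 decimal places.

C = 0.107

The web has S = 13 species and L = 18 feeding links.
C = L / S² = 18 / 169 = 0.1065 ≈ 0.107.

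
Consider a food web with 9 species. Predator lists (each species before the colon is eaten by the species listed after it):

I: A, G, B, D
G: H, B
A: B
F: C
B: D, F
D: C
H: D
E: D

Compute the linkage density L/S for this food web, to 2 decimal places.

L/S = 1.44

There are L = 13 links among S = 9 species.
L/S = 13/9 = 1.4444 ≈ 1.44.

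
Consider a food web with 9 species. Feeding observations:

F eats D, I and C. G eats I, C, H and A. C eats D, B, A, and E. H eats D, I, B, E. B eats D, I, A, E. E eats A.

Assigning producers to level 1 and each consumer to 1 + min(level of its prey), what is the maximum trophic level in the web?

Producers (level 1): I, A, D.
Following each consumer down to its lowest-level prey: I → H (levels 1 through 2).
All prey of H (I 1, D 1, E 2, B 2) are at level 1 or above, so H is at level 1 + 1 = 2.
Every consumer has at least one prey at level 1 or below, so none exceeds level 2.

2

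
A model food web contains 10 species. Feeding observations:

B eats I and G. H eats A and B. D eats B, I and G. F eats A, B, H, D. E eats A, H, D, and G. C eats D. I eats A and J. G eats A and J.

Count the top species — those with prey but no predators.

3

Top species (has prey, but nothing eats it): F, C, E.
Count: 3.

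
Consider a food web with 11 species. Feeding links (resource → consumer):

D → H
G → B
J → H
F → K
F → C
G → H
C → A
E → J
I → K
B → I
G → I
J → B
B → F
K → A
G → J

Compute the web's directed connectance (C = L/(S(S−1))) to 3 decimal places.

C = 0.136

The web has S = 11 species and L = 15 feeding links.
C = L / (S(S−1)) = 15 / 110 = 0.1364 ≈ 0.136.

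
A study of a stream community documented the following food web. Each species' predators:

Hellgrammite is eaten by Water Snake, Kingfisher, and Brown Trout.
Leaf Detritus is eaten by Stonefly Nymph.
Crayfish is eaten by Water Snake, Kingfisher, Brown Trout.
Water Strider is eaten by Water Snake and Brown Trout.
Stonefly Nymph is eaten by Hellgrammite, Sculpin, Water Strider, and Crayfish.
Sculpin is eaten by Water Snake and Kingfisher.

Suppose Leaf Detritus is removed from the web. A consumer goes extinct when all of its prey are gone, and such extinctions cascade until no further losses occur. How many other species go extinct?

Remove Leaf Detritus.
Round 1: Stonefly Nymph (all prey gone) → extinct.
Round 2: Water Strider (all prey gone), Hellgrammite (all prey gone), Crayfish (all prey gone), Sculpin (all prey gone) → extinct.
Round 3: Water Snake (all prey gone), Brown Trout (all prey gone), Kingfisher (all prey gone) → extinct.
No further losses. Total secondary extinctions: 8.

8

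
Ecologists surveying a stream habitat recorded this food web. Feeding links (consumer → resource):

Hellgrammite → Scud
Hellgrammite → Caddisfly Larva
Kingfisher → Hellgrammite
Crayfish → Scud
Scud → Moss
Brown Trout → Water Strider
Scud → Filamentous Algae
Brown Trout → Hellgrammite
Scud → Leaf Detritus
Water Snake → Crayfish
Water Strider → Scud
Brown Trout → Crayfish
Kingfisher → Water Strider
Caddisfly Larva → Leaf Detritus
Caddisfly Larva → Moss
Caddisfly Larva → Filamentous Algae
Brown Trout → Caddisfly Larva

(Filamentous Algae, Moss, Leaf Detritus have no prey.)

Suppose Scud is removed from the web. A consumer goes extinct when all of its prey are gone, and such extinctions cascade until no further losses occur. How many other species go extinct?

Remove Scud.
Round 1: Water Strider (all prey gone), Crayfish (all prey gone) → extinct.
Round 2: Water Snake (all prey gone) → extinct.
No further losses. Total secondary extinctions: 3.

3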